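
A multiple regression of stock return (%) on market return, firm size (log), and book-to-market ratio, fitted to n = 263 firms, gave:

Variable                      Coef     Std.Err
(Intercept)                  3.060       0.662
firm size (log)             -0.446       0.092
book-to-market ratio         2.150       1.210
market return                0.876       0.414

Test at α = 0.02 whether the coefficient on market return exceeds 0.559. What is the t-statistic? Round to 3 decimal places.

t = 0.766

Read off: b = 0.876, SE = 0.414 for market return.
H₀: β₁ = 0.559 vs H₁: β₁ > 0.559.
t = (0.876 − 0.559) / 0.414 = 0.766.
df = n − k − 1 = 263 − 3 − 1 = 259.
One-sided p ≈ 0.2223, which is ≥ 0.02, so fail to reject H₀.
The data do not give significant evidence that the true slope on market return exceeds 0.559 % per unit, holding the other predictors fixed.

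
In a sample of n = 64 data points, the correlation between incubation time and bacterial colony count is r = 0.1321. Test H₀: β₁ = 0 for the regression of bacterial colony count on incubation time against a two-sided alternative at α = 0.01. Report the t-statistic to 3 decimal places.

t = 1.049

t = r·√(n − 2)/√(1 − r²) = 0.1321·√62/√0.98255 = 1.049.
df = n − 2 = 62.
Two-sided p ≈ 0.2981, which is ≥ 0.01, so fail to reject H₀.
The data do not give significant evidence of a linear association between incubation time and bacterial colony count.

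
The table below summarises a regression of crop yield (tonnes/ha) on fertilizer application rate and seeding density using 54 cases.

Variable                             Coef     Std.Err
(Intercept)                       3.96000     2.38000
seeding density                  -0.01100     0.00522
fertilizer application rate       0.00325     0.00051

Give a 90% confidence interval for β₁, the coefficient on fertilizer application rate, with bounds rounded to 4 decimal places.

Read off: b = 0.00325, SE = 0.00051 for fertilizer application rate.
df = n − k − 1 = 54 − 2 − 1 = 51.
t* = t_{0.05, 51} = 1.675285.
Margin = t* × SE = 1.675285 × 0.00051 = 0.000854.
CI: 0.00325 ± 0.000854 → (0.0024, 0.0041).

(0.0024, 0.0041)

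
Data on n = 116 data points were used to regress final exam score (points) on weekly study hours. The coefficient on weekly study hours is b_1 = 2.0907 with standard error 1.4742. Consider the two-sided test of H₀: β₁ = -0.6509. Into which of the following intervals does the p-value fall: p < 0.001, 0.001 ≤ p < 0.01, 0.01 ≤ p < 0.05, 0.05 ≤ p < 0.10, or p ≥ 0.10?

0.05 ≤ p < 0.10

t = (2.0907 − (-0.6509)) / 1.4742 = 1.860.
df = n − 2 = 116 − 2 = 114.
Two-sided p = 2·P(T_{114} > |t|) ≈ 0.0655.
So 0.05 ≤ p < 0.10.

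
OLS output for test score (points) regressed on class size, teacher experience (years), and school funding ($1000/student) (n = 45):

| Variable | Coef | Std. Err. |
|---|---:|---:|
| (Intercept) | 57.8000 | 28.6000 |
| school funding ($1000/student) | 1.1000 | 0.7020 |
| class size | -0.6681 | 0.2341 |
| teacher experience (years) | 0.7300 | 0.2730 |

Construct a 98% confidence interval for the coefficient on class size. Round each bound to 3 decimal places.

(-1.235, -0.101)

Read off: b = -0.6681, SE = 0.2341 for class size.
df = n − k − 1 = 45 − 3 − 1 = 41.
t* = t_{0.01, 41} = 2.420803.
Margin = t* × SE = 2.420803 × 0.2341 = 0.56671.
CI: -0.6681 ± 0.56671 → (-1.235, -0.101).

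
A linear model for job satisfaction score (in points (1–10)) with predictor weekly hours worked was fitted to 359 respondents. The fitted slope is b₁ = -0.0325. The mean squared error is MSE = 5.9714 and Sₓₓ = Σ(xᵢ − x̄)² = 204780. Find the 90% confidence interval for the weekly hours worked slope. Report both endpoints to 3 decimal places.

SE(b₁) = √(MSE/Sₓₓ) = √(5.9714/204780) = 0.00540001.
df = n − 2 = 357.
t* = t_{0.05, 357} = 1.649133.
Margin = t* × SE = 1.649133 × 0.00540001 = 0.00891.
CI: -0.0325 ± 0.00891 → (-0.041, -0.024).
With 90% confidence, each one-unit increase in weekly hours worked is associated with a change of between -0.041 and -0.024 points (1–10) in job satisfaction score.

(-0.041, -0.024)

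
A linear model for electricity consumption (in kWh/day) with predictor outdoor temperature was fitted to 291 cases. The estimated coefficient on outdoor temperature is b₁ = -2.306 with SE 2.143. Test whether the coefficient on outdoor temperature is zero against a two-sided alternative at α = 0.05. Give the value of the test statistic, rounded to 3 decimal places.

t = -1.076

H₀: β₁ = 0 vs H₁: β₁ ≠ 0.
t = (b₁ − β₁⁰)/SE = -2.306 / 2.143 = -1.076.
df = n − 2 = 291 − 2 = 289.
Two-sided p ≈ 0.2828, which is ≥ 0.05, so fail to reject H₀.
The data do not give significant evidence of an association between outdoor temperature and electricity consumption.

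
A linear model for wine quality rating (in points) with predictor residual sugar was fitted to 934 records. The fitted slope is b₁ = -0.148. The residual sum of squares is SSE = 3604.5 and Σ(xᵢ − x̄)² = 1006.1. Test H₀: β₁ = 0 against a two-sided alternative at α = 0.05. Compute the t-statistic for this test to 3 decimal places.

MSE = SSE/(n − 2) = 3604.5/932 = 3.86749.
SE(b₁) = √(MSE/Sₓₓ) = √(3.86749/1006.1) = 0.0620003.
t = -0.148 / 0.0620003 = -2.387.
df = n − 2 = 932.
Two-sided p ≈ 0.0172, which is < 0.05, so reject H₀.
There is evidence that residual sugar is associated with wine quality rating.

t = -2.387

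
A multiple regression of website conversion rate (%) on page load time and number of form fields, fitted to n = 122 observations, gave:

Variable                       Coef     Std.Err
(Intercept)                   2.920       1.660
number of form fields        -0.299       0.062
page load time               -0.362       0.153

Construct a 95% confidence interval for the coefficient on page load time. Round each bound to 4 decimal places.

Read off: b = -0.362, SE = 0.153 for page load time.
df = n − k − 1 = 122 − 2 − 1 = 119.
t* = t_{0.025, 119} = 1.9801.
Margin = t* × SE = 1.9801 × 0.153 = 0.302955.
CI: -0.362 ± 0.302955 → (-0.6650, -0.0590).

(-0.6650, -0.0590)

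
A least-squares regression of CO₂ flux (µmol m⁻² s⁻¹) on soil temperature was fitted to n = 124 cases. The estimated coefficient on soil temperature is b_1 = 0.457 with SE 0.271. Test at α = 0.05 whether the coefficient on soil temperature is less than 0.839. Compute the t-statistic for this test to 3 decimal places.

t = -1.410

H₀: β₁ = 0.839 vs H₁: β₁ < 0.839.
t = (b_1 − β₁⁰)/SE = (0.457 − 0.839) / 0.271 = -1.410.
df = n − 2 = 124 − 2 = 122.
One-sided p ≈ 0.0806, which is ≥ 0.05, so fail to reject H₀.
The data do not give significant evidence that the true slope on soil temperature is below 0.839 µmol m⁻² s⁻¹ per unit.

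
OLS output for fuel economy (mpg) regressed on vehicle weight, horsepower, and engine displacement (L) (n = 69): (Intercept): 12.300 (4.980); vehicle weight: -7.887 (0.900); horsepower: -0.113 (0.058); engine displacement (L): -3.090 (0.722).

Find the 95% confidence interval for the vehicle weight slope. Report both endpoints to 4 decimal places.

Read off: b = -7.887, SE = 0.900 for vehicle weight.
df = n − k − 1 = 69 − 3 − 1 = 65.
t* = t_{0.025, 65} = 1.997138.
Margin = t* × SE = 1.997138 × 0.900 = 1.797424.
CI: -7.887 ± 1.797424 → (-9.6844, -6.0896).

(-9.6844, -6.0896)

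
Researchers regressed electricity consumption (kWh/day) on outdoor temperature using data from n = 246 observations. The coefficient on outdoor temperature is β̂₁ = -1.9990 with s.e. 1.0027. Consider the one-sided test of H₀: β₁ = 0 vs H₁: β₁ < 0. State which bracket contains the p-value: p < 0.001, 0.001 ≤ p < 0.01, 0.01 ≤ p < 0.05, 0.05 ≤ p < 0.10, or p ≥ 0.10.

t = -1.9990 / 1.0027 = -1.994.
df = n − 2 = 246 − 2 = 244.
One-sided p = P(T_{244} < t) ≈ 0.0237.
So 0.01 ≤ p < 0.05.

0.01 ≤ p < 0.05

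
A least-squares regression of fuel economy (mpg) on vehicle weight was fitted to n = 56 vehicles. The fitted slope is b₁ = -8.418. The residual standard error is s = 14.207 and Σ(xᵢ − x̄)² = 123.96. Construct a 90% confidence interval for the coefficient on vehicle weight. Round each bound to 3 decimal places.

(-10.554, -6.282)

SE(b₁) = s/√Sₓₓ = 14.207/√123.96 = 1.27603.
df = n − 2 = 54.
t* = t_{0.05, 54} = 1.673565.
Margin = t* × SE = 1.673565 × 1.27603 = 2.13552.
CI: -8.418 ± 2.13552 → (-10.554, -6.282).
With 90% confidence, each one-unit increase in vehicle weight is associated with a change of between -10.554 and -6.282 mpg in fuel economy.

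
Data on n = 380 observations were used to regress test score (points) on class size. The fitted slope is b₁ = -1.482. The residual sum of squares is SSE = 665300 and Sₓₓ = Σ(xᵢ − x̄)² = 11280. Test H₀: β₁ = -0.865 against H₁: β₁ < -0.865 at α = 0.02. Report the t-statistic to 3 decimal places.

t = -1.562

MSE = SSE/(n − 2) = 665300/378 = 1760.05.
SE(b₁) = √(MSE/Sₓₓ) = √(1760.05/11280) = 0.39501.
t = (-1.482 − (-0.865)) / 0.39501 = -1.562.
df = n − 2 = 378.
One-sided p ≈ 0.0596, which is ≥ 0.02, so fail to reject H₀.
The data do not give significant evidence that the true slope on class size is below -0.865 points per unit.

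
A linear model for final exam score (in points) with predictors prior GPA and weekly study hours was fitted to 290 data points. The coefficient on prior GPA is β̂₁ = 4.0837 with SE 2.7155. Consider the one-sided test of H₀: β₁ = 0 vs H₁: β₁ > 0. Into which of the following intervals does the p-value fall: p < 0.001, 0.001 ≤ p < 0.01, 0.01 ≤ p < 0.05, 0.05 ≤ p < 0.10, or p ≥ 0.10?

t = 4.0837 / 2.7155 = 1.504.
df = n − k − 1 = 290 − 2 − 1 = 287.
One-sided p = P(T_{287} > t) ≈ 0.0669.
So 0.05 ≤ p < 0.10.

0.05 ≤ p < 0.10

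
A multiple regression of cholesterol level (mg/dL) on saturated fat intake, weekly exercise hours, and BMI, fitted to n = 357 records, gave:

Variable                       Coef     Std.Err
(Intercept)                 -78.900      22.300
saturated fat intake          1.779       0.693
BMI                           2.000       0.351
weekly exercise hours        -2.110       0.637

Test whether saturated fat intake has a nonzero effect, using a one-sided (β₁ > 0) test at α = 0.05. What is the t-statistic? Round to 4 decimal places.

Read off: b = 1.779, SE = 0.693 for saturated fat intake.
H₀: β₁ = 0 vs H₁: β₁ > 0.
t = 1.779 / 0.693 = 2.5671.
df = n − k − 1 = 357 − 3 − 1 = 353.
One-sided p ≈ 0.0053, which is < 0.05, so reject H₀.
There is evidence that the true slope on saturated fat intake is positive, holding the other predictors fixed.

t = 2.5671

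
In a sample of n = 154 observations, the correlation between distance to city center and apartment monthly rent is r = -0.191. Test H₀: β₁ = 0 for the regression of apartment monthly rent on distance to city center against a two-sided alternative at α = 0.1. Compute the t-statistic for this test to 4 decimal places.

t = r·√(n − 2)/√(1 − r²) = -0.191·√152/√0.963519 = -2.3990.
df = n − 2 = 152.
Two-sided p ≈ 0.0177, which is < 0.1, so reject H₀.
There is evidence of a linear association between distance to city center and apartment monthly rent.

t = -2.3990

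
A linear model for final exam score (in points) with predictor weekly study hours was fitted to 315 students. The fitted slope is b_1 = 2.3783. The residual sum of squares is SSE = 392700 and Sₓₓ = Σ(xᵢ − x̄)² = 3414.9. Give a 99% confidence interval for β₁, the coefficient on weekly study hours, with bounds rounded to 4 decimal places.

(0.8074, 3.9492)

MSE = SSE/(n − 2) = 392700/313 = 1254.63.
SE(b_1) = √(MSE/Sₓₓ) = √(1254.63/3414.9) = 0.606135.
df = n − 2 = 313.
t* = t_{0.005, 313} = 2.591628.
Margin = t* × SE = 2.591628 × 0.606135 = 1.570876.
CI: 2.3783 ± 1.570876 → (0.8074, 3.9492).
With 99% confidence, each one-unit increase in weekly study hours is associated with a change of between 0.8074 and 3.9492 points in final exam score.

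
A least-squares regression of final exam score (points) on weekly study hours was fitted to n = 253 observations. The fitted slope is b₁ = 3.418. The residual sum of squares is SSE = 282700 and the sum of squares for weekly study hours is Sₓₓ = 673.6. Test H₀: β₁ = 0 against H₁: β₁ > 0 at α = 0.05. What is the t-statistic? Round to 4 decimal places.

MSE = SSE/(n − 2) = 282700/251 = 1126.29.
SE(b₁) = √(MSE/Sₓₓ) = √(1126.29/673.6) = 1.29308.
t = 3.418 / 1.29308 = 2.6433.
df = n − 2 = 251.
One-sided p ≈ 0.0044, which is < 0.05, so reject H₀.
There is evidence that the true slope on weekly study hours is positive.

t = 2.6433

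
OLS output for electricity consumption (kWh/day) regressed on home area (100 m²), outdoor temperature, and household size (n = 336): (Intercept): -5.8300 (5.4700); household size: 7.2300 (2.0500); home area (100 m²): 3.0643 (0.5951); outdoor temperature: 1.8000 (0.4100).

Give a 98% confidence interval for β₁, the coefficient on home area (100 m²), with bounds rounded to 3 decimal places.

(1.673, 4.455)

Read off: b = 3.0643, SE = 0.5951 for home area (100 m²).
df = n − k − 1 = 336 − 3 − 1 = 332.
t* = t_{0.01, 332} = 2.337632.
Margin = t* × SE = 2.337632 × 0.5951 = 1.39112.
CI: 3.0643 ± 1.39112 → (1.673, 4.455).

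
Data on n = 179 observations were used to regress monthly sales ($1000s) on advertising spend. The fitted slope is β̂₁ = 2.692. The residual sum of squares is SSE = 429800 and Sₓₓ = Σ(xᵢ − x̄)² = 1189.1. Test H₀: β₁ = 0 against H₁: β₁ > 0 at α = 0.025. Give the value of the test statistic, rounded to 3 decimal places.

MSE = SSE/(n − 2) = 429800/177 = 2428.25.
SE(β̂₁) = √(MSE/Sₓₓ) = √(2428.25/1189.1) = 1.42902.
t = 2.692 / 1.42902 = 1.884.
df = n − 2 = 177.
One-sided p ≈ 0.0306, which is ≥ 0.025, so fail to reject H₀.
The data do not give significant evidence that the true slope on advertising spend is positive.

t = 1.884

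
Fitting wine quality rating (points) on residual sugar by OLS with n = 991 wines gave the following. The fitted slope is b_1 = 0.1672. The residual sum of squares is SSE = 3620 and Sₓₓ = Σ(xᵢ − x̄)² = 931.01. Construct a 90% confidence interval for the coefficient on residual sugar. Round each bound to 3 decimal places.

(0.064, 0.270)

MSE = SSE/(n − 2) = 3620/989 = 3.66026.
SE(b_1) = √(MSE/Sₓₓ) = √(3.66026/931.01) = 0.0627016.
df = n − 2 = 989.
t* = t_{0.05, 989} = 1.646396.
Margin = t* × SE = 1.646396 × 0.0627016 = 0.10323.
CI: 0.1672 ± 0.10323 → (0.064, 0.270).
With 90% confidence, each one-unit increase in residual sugar is associated with a change of between 0.064 and 0.270 points in wine quality rating.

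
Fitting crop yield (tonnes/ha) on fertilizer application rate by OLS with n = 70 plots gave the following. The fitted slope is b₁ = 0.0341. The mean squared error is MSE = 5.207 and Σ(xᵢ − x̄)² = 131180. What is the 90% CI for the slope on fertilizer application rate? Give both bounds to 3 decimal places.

SE(b₁) = √(MSE/Sₓₓ) = √(5.207/131180) = 0.00630028.
df = n − 2 = 68.
t* = t_{0.05, 68} = 1.667572.
Margin = t* × SE = 1.667572 × 0.00630028 = 0.01051.
CI: 0.0341 ± 0.01051 → (0.024, 0.045).
With 90% confidence, each one-unit increase in fertilizer application rate is associated with a change of between 0.024 and 0.045 tonnes/ha in crop yield.

(0.024, 0.045)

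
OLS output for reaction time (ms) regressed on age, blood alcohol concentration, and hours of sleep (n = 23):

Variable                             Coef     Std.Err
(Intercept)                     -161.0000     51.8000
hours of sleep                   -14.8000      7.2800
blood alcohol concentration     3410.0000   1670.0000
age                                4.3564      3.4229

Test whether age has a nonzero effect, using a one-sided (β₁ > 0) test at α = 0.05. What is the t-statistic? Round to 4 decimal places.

Read off: b = 4.3564, SE = 3.4229 for age.
H₀: β₁ = 0 vs H₁: β₁ > 0.
t = 4.3564 / 3.4229 = 1.2727.
df = n − k − 1 = 23 − 3 − 1 = 19.
One-sided p ≈ 0.1092, which is ≥ 0.05, so fail to reject H₀.
The data do not give significant evidence that the true slope on age is positive, holding the other predictors fixed.

t = 1.2727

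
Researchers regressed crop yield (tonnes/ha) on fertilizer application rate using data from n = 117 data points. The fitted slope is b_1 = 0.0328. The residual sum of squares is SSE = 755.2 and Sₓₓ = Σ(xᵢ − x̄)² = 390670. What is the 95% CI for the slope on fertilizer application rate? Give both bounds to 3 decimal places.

(0.025, 0.041)

MSE = SSE/(n − 2) = 755.2/115 = 6.56696.
SE(b_1) = √(MSE/Sₓₓ) = √(6.56696/390670) = 0.00409994.
df = n − 2 = 115.
t* = t_{0.025, 115} = 1.980808.
Margin = t* × SE = 1.980808 × 0.00409994 = 0.00812.
CI: 0.0328 ± 0.00812 → (0.025, 0.041).
With 95% confidence, each one-unit increase in fertilizer application rate is associated with a change of between 0.025 and 0.041 tonnes/ha in crop yield.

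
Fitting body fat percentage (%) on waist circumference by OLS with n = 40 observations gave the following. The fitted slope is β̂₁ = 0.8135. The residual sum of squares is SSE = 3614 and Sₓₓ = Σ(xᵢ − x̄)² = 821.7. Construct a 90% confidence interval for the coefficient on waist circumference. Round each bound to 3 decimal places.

(0.240, 1.387)

MSE = SSE/(n − 2) = 3614/38 = 95.1053.
SE(β̂₁) = √(MSE/Sₓₓ) = √(95.1053/821.7) = 0.340209.
df = n − 2 = 38.
t* = t_{0.05, 38} = 1.685954.
Margin = t* × SE = 1.685954 × 0.340209 = 0.57358.
CI: 0.8135 ± 0.57358 → (0.240, 1.387).
With 90% confidence, each one-unit increase in waist circumference is associated with a change of between 0.240 and 1.387 % in body fat percentage.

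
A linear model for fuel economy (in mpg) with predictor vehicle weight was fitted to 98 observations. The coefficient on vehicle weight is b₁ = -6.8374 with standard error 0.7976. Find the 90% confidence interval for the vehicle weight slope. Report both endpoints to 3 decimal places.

df = n − 2 = 98 − 2 = 96.
t* = t_{0.05, 96} = 1.660881.
Margin = t* × SE = 1.660881 × 0.7976 = 1.32472.
CI: -6.8374 ± 1.32472 → (-8.162, -5.513).
With 90% confidence, each one-unit increase in vehicle weight is associated with a change of between -8.162 and -5.513 mpg in fuel economy.

(-8.162, -5.513)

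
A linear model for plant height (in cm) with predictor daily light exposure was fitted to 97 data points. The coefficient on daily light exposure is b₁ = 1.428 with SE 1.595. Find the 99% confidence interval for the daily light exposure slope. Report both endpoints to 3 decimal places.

(-2.765, 5.621)

df = n − 2 = 97 − 2 = 95.
t* = t_{0.005, 95} = 2.628576.
Margin = t* × SE = 2.628576 × 1.595 = 4.19258.
CI: 1.428 ± 4.19258 → (-2.765, 5.621).
With 99% confidence, each one-unit increase in daily light exposure is associated with a change of between -2.765 and 5.621 cm in plant height.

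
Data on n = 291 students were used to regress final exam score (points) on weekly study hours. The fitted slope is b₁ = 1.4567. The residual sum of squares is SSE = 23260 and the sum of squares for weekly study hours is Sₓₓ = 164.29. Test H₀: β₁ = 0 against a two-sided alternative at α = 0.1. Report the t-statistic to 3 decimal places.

t = 2.081

MSE = SSE/(n − 2) = 23260/289 = 80.4844.
SE(b₁) = √(MSE/Sₓₓ) = √(80.4844/164.29) = 0.699923.
t = 1.4567 / 0.699923 = 2.081.
df = n − 2 = 289.
Two-sided p ≈ 0.0383, which is < 0.1, so reject H₀.
There is evidence that weekly study hours is associated with final exam score.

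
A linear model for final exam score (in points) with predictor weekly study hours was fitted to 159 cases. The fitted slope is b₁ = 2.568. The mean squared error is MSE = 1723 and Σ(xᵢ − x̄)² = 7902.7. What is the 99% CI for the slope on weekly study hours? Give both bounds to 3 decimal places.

SE(b₁) = √(MSE/Sₓₓ) = √(1723/7902.7) = 0.466933.
df = n − 2 = 157.
t* = t_{0.005, 157} = 2.607506.
Margin = t* × SE = 2.607506 × 0.466933 = 1.21753.
CI: 2.568 ± 1.21753 → (1.350, 3.786).
With 99% confidence, each one-unit increase in weekly study hours is associated with a change of between 1.350 and 3.786 points in final exam score.

(1.350, 3.786)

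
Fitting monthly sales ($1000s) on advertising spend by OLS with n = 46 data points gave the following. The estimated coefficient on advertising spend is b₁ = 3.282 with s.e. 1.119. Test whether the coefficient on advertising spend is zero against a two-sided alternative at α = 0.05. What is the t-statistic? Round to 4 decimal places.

H₀: β₁ = 0 vs H₁: β₁ ≠ 0.
t = (b₁ − β₁⁰)/SE = 3.282 / 1.119 = 2.9330.
df = n − 2 = 46 − 2 = 44.
Two-sided p ≈ 0.0053, which is < 0.05, so reject H₀.
There is evidence that advertising spend is associated with monthly sales.

t = 2.9330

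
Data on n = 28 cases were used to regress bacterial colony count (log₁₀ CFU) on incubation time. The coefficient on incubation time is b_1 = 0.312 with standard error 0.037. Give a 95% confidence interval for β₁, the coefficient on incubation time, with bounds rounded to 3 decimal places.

(0.236, 0.388)

df = n − 2 = 28 − 2 = 26.
t* = t_{0.025, 26} = 2.055529.
Margin = t* × SE = 2.055529 × 0.037 = 0.07605.
CI: 0.312 ± 0.07605 → (0.236, 0.388).
With 95% confidence, each one-unit increase in incubation time is associated with a change of between 0.236 and 0.388 log₁₀ CFU in bacterial colony count.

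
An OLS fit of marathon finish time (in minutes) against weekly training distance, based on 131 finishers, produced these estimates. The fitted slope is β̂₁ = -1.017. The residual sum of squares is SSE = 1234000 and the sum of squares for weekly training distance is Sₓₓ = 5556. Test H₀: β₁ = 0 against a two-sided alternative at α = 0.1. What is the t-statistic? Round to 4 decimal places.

t = -0.7751

MSE = SSE/(n − 2) = 1234000/129 = 9565.89.
SE(β̂₁) = √(MSE/Sₓₓ) = √(9565.89/5556) = 1.31214.
t = -1.017 / 1.31214 = -0.7751.
df = n − 2 = 129.
Two-sided p ≈ 0.4397, which is ≥ 0.1, so fail to reject H₀.
The data do not give significant evidence of an association between weekly training distance and marathon finish time.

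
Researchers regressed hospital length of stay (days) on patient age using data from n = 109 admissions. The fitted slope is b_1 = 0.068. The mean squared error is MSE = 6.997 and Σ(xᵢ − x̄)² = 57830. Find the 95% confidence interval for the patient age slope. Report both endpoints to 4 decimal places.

SE(b_1) = √(MSE/Sₓₓ) = √(6.997/57830) = 0.0109997.
df = n − 2 = 107.
t* = t_{0.025, 107} = 1.982383.
Margin = t* × SE = 1.982383 × 0.0109997 = 0.021806.
CI: 0.068 ± 0.021806 → (0.0462, 0.0898).
With 95% confidence, each one-unit increase in patient age is associated with a change of between 0.0462 and 0.0898 days in hospital length of stay.

(0.0462, 0.0898)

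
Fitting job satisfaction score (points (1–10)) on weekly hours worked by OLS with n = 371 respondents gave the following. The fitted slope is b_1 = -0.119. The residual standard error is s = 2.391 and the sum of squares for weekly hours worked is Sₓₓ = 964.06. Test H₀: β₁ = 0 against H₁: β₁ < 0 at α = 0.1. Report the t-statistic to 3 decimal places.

t = -1.545

SE(b_1) = s/√Sₓₓ = 2.391/√964.06 = 0.0770065.
t = -0.119 / 0.0770065 = -1.545.
df = n − 2 = 369.
One-sided p ≈ 0.0616, which is < 0.1, so reject H₀.
There is evidence that the true slope on weekly hours worked is negative.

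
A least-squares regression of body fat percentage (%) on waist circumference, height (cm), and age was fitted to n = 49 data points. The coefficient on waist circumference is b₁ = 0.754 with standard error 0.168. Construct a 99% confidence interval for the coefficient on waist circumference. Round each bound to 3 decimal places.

df = n − k − 1 = 49 − 3 − 1 = 45.
t* = t_{0.005, 45} = 2.689585.
Margin = t* × SE = 2.689585 × 0.168 = 0.45185.
CI: 0.754 ± 0.45185 → (0.302, 1.206).
With 99% confidence, each one-unit increase in waist circumference is associated with a change of between 0.302 and 1.206 % in body fat percentage, holding the other predictors fixed.

(0.302, 1.206)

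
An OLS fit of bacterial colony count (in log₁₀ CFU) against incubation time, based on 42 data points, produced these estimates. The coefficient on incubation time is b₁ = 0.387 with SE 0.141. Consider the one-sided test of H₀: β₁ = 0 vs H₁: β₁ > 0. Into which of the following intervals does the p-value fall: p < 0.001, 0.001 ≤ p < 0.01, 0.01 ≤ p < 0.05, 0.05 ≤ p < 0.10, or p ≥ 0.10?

t = 0.387 / 0.141 = 2.745.
df = n − 2 = 42 − 2 = 40.
One-sided p = P(T_{40} > t) ≈ 0.0045.
So 0.001 ≤ p < 0.01.

0.001 ≤ p < 0.01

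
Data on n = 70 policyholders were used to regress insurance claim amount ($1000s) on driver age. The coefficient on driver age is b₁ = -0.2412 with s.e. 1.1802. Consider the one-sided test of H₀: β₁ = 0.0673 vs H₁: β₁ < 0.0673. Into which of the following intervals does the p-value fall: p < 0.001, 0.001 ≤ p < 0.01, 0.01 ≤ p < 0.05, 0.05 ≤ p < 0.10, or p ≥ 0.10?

t = (-0.2412 − 0.0673) / 1.1802 = -0.261.
df = n − 2 = 70 − 2 = 68.
One-sided p = P(T_{68} < t) ≈ 0.3973.
So p ≥ 0.10.

p ≥ 0.10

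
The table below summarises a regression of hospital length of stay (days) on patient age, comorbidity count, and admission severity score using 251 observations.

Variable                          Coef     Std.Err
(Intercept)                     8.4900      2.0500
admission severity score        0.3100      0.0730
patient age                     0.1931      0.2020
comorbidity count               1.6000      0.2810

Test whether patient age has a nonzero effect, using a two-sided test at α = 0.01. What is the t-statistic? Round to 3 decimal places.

Read off: b = 0.1931, SE = 0.2020 for patient age.
H₀: β₁ = 0 vs H₁: β₁ ≠ 0.
t = 0.1931 / 0.2020 = 0.956.
df = n − k − 1 = 251 − 3 − 1 = 247.
Two-sided p ≈ 0.3400, which is ≥ 0.01, so fail to reject H₀.
The data do not give significant evidence of an association between patient age and hospital length of stay, after adjusting for the other predictors.

t = 0.956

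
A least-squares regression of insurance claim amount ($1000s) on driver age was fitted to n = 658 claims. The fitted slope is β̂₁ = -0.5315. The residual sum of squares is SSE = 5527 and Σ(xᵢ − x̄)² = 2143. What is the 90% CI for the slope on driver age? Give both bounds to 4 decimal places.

MSE = SSE/(n − 2) = 5527/656 = 8.4253.
SE(β̂₁) = √(MSE/Sₓₓ) = √(8.4253/2143) = 0.062702.
df = n − 2 = 656.
t* = t_{0.05, 656} = 1.64718.
Margin = t* × SE = 1.64718 × 0.062702 = 0.103282.
CI: -0.5315 ± 0.103282 → (-0.6348, -0.4282).
With 90% confidence, each one-unit increase in driver age is associated with a change of between -0.6348 and -0.4282 $1000s in insurance claim amount.

(-0.6348, -0.4282)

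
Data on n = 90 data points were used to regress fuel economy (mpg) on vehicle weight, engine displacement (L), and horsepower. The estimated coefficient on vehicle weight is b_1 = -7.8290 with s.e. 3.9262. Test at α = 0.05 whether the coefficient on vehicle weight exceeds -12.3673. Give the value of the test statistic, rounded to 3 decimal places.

t = 1.156

H₀: β₁ = -12.3673 vs H₁: β₁ > -12.3673.
t = (b_1 − β₁⁰)/SE = (-7.8290 − (-12.3673)) / 3.9262 = 1.156.
df = n − k − 1 = 90 − 3 − 1 = 86.
One-sided p ≈ 0.1255, which is ≥ 0.05, so fail to reject H₀.
The data do not give significant evidence that the true slope on vehicle weight exceeds -12.3673 mpg per unit, holding the other predictors fixed.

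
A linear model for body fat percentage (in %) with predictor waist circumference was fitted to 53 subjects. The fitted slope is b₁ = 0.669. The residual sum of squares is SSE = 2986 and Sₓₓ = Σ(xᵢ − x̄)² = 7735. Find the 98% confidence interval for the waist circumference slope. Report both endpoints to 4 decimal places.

MSE = SSE/(n − 2) = 2986/51 = 58.549.
SE(b₁) = √(MSE/Sₓₓ) = √(58.549/7735) = 0.0870021.
df = n − 2 = 51.
t* = t_{0.01, 51} = 2.401718.
Margin = t* × SE = 2.401718 × 0.0870021 = 0.208954.
CI: 0.669 ± 0.208954 → (0.4600, 0.8780).
With 98% confidence, each one-unit increase in waist circumference is associated with a change of between 0.4600 and 0.8780 % in body fat percentage.

(0.4600, 0.8780)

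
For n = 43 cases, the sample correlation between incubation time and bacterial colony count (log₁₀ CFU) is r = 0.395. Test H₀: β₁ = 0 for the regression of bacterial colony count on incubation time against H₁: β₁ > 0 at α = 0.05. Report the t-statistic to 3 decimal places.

t = r·√(n − 2)/√(1 − r²) = 0.395·√41/√0.843975 = 2.753.
df = n − 2 = 41.
One-sided p ≈ 0.0044, which is < 0.05, so reject H₀.
There is evidence of a linear association between incubation time and bacterial colony count.

t = 2.753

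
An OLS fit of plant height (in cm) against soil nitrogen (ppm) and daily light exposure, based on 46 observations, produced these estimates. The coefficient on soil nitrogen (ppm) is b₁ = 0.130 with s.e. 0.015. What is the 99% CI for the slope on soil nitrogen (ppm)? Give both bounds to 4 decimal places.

(0.0896, 0.1704)

df = n − k − 1 = 46 − 2 − 1 = 43.
t* = t_{0.005, 43} = 2.695102.
Margin = t* × SE = 2.695102 × 0.015 = 0.040427.
CI: 0.130 ± 0.040427 → (0.0896, 0.1704).
With 99% confidence, each one-unit increase in soil nitrogen (ppm) is associated with a change of between 0.0896 and 0.1704 cm in plant height, holding the other predictors fixed.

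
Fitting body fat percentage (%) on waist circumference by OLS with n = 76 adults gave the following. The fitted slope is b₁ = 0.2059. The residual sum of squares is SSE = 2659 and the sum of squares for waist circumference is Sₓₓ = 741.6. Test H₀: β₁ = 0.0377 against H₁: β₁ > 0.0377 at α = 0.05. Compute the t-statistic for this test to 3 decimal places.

t = 0.764

MSE = SSE/(n − 2) = 2659/74 = 35.9324.
SE(b₁) = √(MSE/Sₓₓ) = √(35.9324/741.6) = 0.220119.
t = (0.2059 − 0.0377) / 0.220119 = 0.764.
df = n − 2 = 74.
One-sided p ≈ 0.2236, which is ≥ 0.05, so fail to reject H₀.
The data do not give significant evidence that the true slope on waist circumference exceeds 0.0377 % per unit.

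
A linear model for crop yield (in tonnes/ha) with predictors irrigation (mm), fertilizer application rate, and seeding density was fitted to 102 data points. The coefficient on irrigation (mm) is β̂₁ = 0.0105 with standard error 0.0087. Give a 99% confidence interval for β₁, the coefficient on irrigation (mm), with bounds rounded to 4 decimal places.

(-0.0124, 0.0334)

df = n − k − 1 = 102 − 3 − 1 = 98.
t* = t_{0.005, 98} = 2.626931.
Margin = t* × SE = 2.626931 × 0.0087 = 0.022854.
CI: 0.0105 ± 0.022854 → (-0.0124, 0.0334).
With 99% confidence, each one-unit increase in irrigation (mm) is associated with a change of between -0.0124 and 0.0334 tonnes/ha in crop yield, holding the other predictors fixed.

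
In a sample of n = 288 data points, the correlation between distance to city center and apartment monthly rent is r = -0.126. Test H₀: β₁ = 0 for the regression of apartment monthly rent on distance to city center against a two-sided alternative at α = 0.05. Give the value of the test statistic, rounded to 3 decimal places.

t = r·√(n − 2)/√(1 − r²) = -0.126·√286/√0.984124 = -2.148.
df = n − 2 = 286.
Two-sided p ≈ 0.0326, which is < 0.05, so reject H₀.
There is evidence of a linear association between distance to city center and apartment monthly rent.

t = -2.148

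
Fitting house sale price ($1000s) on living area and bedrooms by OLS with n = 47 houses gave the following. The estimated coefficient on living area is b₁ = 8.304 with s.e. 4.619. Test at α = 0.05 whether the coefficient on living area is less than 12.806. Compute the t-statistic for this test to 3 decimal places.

H₀: β₁ = 12.806 vs H₁: β₁ < 12.806.
t = (b₁ − β₁⁰)/SE = (8.304 − 12.806) / 4.619 = -0.975.
df = n − k − 1 = 47 − 2 − 1 = 44.
One-sided p ≈ 0.1675, which is ≥ 0.05, so fail to reject H₀.
The data do not give significant evidence that the true slope on living area is below 12.806 $1000s per unit, holding the other predictors fixed.

t = -0.975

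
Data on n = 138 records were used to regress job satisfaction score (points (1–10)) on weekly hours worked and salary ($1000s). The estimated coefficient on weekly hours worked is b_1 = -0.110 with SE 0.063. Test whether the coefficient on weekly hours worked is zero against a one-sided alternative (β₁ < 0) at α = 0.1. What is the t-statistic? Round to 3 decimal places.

H₀: β₁ = 0 vs H₁: β₁ < 0.
t = (b_1 − β₁⁰)/SE = -0.110 / 0.063 = -1.746.
df = n − k − 1 = 138 − 2 − 1 = 135.
One-sided p ≈ 0.0415, which is < 0.1, so reject H₀.
There is evidence that the true slope on weekly hours worked is negative, holding the other predictors fixed.

t = -1.746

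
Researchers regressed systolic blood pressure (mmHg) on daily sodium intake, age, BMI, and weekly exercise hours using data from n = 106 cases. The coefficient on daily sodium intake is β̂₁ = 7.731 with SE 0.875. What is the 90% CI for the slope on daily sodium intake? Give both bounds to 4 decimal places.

df = n − k − 1 = 106 − 4 − 1 = 101.
t* = t_{0.05, 101} = 1.660081.
Margin = t* × SE = 1.660081 × 0.875 = 1.452571.
CI: 7.731 ± 1.452571 → (6.2784, 9.1836).
With 90% confidence, each one-unit increase in daily sodium intake is associated with a change of between 6.2784 and 9.1836 mmHg in systolic blood pressure, holding the other predictors fixed.

(6.2784, 9.1836)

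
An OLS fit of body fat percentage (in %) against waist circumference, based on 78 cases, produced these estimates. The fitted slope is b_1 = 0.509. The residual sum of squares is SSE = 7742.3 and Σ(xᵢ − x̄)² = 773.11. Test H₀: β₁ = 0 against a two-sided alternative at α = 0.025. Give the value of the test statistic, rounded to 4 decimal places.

MSE = SSE/(n − 2) = 7742.3/76 = 101.872.
SE(b_1) = √(MSE/Sₓₓ) = √(101.872/773.11) = 0.363001.
t = 0.509 / 0.363001 = 1.4022.
df = n − 2 = 76.
Two-sided p ≈ 0.1649, which is ≥ 0.025, so fail to reject H₀.
The data do not give significant evidence of an association between waist circumference and body fat percentage.

t = 1.4022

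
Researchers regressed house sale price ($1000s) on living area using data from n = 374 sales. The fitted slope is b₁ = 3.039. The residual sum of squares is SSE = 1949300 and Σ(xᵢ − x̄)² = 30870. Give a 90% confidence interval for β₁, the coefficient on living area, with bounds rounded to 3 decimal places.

(2.360, 3.718)

MSE = SSE/(n − 2) = 1949300/372 = 5240.05.
SE(b₁) = √(MSE/Sₓₓ) = √(5240.05/30870) = 0.412002.
df = n − 2 = 372.
t* = t_{0.05, 372} = 1.64896.
Margin = t* × SE = 1.64896 × 0.412002 = 0.67938.
CI: 3.039 ± 0.67938 → (2.360, 3.718).
With 90% confidence, each one-unit increase in living area is associated with a change of between 2.360 and 3.718 $1000s in house sale price.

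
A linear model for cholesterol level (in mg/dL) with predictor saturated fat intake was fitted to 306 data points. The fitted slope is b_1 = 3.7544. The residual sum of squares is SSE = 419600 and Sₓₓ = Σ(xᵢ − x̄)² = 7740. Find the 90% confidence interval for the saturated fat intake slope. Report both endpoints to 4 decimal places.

(3.0577, 4.4511)

MSE = SSE/(n − 2) = 419600/304 = 1380.26.
SE(b_1) = √(MSE/Sₓₓ) = √(1380.26/7740) = 0.42229.
df = n − 2 = 304.
t* = t_{0.05, 304} = 1.649881.
Margin = t* × SE = 1.649881 × 0.42229 = 0.696728.
CI: 3.7544 ± 0.696728 → (3.0577, 4.4511).
With 90% confidence, each one-unit increase in saturated fat intake is associated with a change of between 3.0577 and 4.4511 mg/dL in cholesterol level.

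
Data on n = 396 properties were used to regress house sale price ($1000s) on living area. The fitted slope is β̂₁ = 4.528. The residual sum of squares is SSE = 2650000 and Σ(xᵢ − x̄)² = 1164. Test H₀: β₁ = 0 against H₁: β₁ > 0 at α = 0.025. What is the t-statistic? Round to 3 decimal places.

t = 1.884

MSE = SSE/(n − 2) = 2650000/394 = 6725.89.
SE(β̂₁) = √(MSE/Sₓₓ) = √(6725.89/1164) = 2.4038.
t = 4.528 / 2.4038 = 1.884.
df = n − 2 = 394.
One-sided p ≈ 0.0302, which is ≥ 0.025, so fail to reject H₀.
The data do not give significant evidence that the true slope on living area is positive.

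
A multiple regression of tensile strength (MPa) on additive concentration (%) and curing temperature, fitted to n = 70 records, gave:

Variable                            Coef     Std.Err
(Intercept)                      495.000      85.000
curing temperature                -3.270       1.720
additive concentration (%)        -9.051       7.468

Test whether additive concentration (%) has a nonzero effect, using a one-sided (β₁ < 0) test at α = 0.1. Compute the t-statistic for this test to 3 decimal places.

Read off: b = -9.051, SE = 7.468 for additive concentration (%).
H₀: β₁ = 0 vs H₁: β₁ < 0.
t = -9.051 / 7.468 = -1.212.
df = n − k − 1 = 70 − 2 − 1 = 67.
One-sided p ≈ 0.1149, which is ≥ 0.1, so fail to reject H₀.
The data do not give significant evidence that the true slope on additive concentration (%) is negative, holding the other predictors fixed.

t = -1.212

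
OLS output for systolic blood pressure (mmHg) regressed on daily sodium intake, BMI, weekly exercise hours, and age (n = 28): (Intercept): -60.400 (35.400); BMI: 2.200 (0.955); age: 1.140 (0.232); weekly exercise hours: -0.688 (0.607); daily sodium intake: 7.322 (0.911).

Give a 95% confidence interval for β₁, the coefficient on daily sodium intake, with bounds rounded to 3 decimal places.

Read off: b = 7.322, SE = 0.911 for daily sodium intake.
df = n − k − 1 = 28 − 4 − 1 = 23.
t* = t_{0.025, 23} = 2.068658.
Margin = t* × SE = 2.068658 × 0.911 = 1.88455.
CI: 7.322 ± 1.88455 → (5.437, 9.207).

(5.437, 9.207)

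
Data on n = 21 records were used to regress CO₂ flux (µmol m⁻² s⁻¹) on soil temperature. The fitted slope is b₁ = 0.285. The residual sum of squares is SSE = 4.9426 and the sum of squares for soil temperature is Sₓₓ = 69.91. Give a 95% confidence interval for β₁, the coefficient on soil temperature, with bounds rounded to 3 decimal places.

(0.157, 0.413)

MSE = SSE/(n − 2) = 4.9426/19 = 0.260137.
SE(b₁) = √(MSE/Sₓₓ) = √(0.260137/69.91) = 0.0610002.
df = n − 2 = 19.
t* = t_{0.025, 19} = 2.093024.
Margin = t* × SE = 2.093024 × 0.0610002 = 0.12767.
CI: 0.285 ± 0.12767 → (0.157, 0.413).
With 95% confidence, each one-unit increase in soil temperature is associated with a change of between 0.157 and 0.413 µmol m⁻² s⁻¹ in CO₂ flux.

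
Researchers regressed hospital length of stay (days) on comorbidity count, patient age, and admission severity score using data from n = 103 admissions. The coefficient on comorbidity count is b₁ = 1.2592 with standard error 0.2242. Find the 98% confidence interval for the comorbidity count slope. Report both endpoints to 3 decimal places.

df = n − k − 1 = 103 − 3 − 1 = 99.
t* = t_{0.01, 99} = 2.364606.
Margin = t* × SE = 2.364606 × 0.2242 = 0.53014.
CI: 1.2592 ± 0.53014 → (0.729, 1.789).
With 98% confidence, each one-unit increase in comorbidity count is associated with a change of between 0.729 and 1.789 days in hospital length of stay, holding the other predictors fixed.

(0.729, 1.789)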